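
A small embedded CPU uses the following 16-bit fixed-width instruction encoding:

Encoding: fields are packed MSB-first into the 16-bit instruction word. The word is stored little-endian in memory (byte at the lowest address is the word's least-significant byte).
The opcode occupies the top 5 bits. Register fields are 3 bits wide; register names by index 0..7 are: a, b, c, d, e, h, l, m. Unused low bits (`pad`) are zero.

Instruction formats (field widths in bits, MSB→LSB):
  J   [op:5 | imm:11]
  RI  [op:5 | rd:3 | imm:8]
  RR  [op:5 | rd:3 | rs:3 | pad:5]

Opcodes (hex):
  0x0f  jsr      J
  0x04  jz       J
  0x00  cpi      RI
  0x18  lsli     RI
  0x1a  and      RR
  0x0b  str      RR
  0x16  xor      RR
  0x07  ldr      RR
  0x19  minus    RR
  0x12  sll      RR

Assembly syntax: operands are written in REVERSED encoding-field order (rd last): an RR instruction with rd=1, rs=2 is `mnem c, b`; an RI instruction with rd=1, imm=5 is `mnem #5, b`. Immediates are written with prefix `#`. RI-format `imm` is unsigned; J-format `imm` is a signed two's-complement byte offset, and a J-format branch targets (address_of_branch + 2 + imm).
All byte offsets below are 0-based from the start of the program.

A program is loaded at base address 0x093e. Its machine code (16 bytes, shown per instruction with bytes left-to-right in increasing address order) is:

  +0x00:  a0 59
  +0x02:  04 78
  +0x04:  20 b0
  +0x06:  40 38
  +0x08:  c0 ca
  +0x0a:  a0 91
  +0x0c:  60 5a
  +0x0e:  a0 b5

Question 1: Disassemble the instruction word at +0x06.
+0x06: 40 38 ⇒ word 0x3840 (little)
  opcode bits[15:11]=0x7: ldr/RR
  rd@[10:8]=0x0 ⇒ a
  rs@[7:5]=0x2 ⇒ c

ldr c, a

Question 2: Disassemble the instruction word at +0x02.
jsr #4

@+02  little-endian(04 78) = 0x7804
  opcode bits[15:11]=0xf: jsr/J
  imm@[10:0]=0x4 ⇒ #4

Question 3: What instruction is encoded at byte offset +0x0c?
[0c] 60 5a → 0x5a60
  top 5b → 0xb → str [RR]
  rd@[10:8]=0x2 ⇒ c
  rs@[7:5]=0x3 ⇒ d

str d, c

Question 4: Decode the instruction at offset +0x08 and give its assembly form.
minus l, c

+0x08: c0 ca ⇒ word 0xcac0 (little)
  opcode bits[15:11]=0x19: minus/RR
  rd: (w>>8)&0x7=0x2 → c
  rs: (w>>5)&0x7=0x6 → l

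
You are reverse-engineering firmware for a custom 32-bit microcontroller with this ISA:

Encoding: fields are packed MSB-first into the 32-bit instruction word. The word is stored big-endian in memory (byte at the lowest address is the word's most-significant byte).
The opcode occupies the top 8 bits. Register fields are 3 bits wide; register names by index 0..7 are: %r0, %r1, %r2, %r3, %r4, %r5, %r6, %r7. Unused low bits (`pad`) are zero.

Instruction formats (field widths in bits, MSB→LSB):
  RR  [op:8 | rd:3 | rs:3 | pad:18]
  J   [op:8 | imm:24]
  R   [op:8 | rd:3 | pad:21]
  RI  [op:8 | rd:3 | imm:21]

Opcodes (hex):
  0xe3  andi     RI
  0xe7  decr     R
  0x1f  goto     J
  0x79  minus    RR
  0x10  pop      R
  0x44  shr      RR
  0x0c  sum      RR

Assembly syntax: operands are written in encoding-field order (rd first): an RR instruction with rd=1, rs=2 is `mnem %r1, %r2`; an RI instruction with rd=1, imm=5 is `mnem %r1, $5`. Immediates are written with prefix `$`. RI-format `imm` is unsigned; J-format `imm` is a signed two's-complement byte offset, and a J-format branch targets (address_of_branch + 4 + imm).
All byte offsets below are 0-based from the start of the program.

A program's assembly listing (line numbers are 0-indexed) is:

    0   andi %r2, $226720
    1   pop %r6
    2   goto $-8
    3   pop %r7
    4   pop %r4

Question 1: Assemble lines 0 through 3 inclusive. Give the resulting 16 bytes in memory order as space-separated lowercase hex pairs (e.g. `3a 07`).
e3 43 75 a0 10 c0 00 00 1f ff ff f8 10 e0 00 00

line 0 (andi): pack op=0xe3:8|rd=2:3|imm=226720:21 = 0xe34375a0; big→ e3 43 75 a0
line 1 (pop): pack op=0x10:8|rd=6:3|pad=0:21 = 0x10c00000; big→ 10 c0 00 00
line 2 (goto): pack op=0x1f:8|imm=-8:24 = 0x1ffffff8; big→ 1f ff ff f8
line 3 (pop): pack op=0x10:8|rd=7:3|pad=0:21 = 0x10e00000; big→ 10 e0 00 00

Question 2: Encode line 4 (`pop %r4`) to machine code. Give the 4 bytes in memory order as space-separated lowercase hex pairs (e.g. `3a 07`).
10 80 00 00

line 4 (pop): pack op=0x10:8|rd=4:3|pad=0:21 = 0x10800000; big→ 10 80 00 00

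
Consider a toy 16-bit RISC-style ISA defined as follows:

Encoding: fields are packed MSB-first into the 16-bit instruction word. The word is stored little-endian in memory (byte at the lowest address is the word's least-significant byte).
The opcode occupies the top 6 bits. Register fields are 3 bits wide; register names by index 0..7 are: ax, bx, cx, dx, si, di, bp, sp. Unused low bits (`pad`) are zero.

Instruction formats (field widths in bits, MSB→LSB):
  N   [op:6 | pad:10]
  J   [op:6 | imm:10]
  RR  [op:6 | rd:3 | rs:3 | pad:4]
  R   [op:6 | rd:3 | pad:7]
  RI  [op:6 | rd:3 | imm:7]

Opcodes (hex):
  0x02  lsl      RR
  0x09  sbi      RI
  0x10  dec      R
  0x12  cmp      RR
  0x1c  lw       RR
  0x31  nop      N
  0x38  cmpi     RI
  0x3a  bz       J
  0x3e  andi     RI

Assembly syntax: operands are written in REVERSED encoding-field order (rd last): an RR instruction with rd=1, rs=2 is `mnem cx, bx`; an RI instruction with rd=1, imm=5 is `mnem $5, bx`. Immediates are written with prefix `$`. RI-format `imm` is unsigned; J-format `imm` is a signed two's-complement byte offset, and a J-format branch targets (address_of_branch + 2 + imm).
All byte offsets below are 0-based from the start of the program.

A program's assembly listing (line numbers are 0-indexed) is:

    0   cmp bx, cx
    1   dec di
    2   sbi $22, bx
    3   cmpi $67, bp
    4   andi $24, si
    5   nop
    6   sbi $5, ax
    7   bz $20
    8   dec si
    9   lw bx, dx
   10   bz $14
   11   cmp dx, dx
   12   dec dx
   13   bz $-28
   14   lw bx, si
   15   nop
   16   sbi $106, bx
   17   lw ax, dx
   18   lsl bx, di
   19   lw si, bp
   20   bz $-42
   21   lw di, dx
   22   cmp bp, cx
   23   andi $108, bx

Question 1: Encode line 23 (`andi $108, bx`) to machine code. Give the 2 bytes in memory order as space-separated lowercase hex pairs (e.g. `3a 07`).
23. andi fields op=0x3e:6|rd=1:3|imm=108:7 → word f8ech → ec f8

ec f8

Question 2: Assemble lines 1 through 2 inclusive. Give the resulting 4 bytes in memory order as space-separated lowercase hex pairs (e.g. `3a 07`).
L1: dec op=0x10:6|rd=5:3|pad=0:7 ⇒ 0x4280 ⇒ little 80 42
L2: sbi op=0x9:6|rd=1:3|imm=22:7 ⇒ 0x2496 ⇒ little 96 24

80 42 96 24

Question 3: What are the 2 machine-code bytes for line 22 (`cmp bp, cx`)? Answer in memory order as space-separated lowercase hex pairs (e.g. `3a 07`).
60 49

L22: cmp op=0x12:6|rd=2:3|rs=6:3|pad=0:4 ⇒ 0x4960 ⇒ little 60 49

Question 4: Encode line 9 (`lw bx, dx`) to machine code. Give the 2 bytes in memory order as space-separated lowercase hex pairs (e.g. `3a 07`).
90 71

line 9 (lw): pack op=0x1c:6|rd=3:3|rs=1:3|pad=0:4 = 0x7190; little→ 90 71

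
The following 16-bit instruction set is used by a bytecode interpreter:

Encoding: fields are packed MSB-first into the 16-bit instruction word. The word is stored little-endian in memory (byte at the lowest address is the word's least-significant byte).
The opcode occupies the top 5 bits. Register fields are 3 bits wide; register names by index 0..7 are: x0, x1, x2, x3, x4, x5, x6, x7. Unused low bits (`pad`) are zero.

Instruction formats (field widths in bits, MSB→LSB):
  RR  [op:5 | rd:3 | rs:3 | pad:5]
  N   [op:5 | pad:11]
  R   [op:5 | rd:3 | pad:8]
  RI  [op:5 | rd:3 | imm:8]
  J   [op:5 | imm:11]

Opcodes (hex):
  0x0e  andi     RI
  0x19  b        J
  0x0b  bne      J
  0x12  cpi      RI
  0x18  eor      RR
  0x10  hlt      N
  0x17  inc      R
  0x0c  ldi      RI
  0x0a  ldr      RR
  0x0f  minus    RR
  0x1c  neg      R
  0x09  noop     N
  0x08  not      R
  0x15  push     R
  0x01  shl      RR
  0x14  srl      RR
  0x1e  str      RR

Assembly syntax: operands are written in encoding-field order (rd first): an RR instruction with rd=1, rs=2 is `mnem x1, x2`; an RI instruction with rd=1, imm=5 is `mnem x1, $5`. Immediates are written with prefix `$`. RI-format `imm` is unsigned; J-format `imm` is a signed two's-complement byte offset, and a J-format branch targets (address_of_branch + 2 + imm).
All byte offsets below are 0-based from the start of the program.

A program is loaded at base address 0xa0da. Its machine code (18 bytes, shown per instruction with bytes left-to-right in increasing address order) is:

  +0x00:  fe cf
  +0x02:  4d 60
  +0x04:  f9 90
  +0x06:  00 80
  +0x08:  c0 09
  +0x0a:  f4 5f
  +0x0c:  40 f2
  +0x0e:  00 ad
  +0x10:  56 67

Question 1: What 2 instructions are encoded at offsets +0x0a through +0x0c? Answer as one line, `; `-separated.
@+0a  little-endian(f4 5f) = 0x5ff4
  top 5b → 0xb → bne [J]
  imm@[10:0]=0x7f4 (s11→-12) ⇒ $-12
@+0c  little-endian(40 f2) = 0xf240
  top 5b → 0x1e → str [RR]
  rd@[10:8]=0x2 ⇒ x2
  rs@[7:5]=0x2 ⇒ x2

bne $-12; str x2, x2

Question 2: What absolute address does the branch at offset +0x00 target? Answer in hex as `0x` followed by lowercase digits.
[00] fe cf → 0xcffe
  opcode bits[15:11]=0x19: b/J
  imm: (w>>0)&0x7ff=0x7fe (s11→-2) → $-2
  target = base 0xa0da + off 0x00 + 2 + imm -2 = 0xa0da

0xa0da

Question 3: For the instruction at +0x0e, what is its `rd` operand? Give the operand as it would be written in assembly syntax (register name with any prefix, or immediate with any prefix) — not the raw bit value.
off 0x0e: read 00 ad as little → 0xad00
  op=0xad00>>11=0x15 ⇒ push (R)
  [10:8] rd=5 = x5

x5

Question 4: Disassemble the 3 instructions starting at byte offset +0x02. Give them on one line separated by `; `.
ldi x0, $77; cpi x0, $249; hlt

off 0x02: read 4d 60 as little → 0x604d
  opcode bits[15:11]=0xc: ldi/RI
  rd: (w>>8)&0x7=0x0 → x0
  imm: (w>>0)&0xff=0x4d → $77
off 0x04: read f9 90 as little → 0x90f9
  opcode bits[15:11]=0x12: cpi/RI
  rd: (w>>8)&0x7=0x0 → x0
  imm: (w>>0)&0xff=0xf9 → $249
off 0x06: read 00 80 as little → 0x8000
  opcode bits[15:11]=0x10: hlt/N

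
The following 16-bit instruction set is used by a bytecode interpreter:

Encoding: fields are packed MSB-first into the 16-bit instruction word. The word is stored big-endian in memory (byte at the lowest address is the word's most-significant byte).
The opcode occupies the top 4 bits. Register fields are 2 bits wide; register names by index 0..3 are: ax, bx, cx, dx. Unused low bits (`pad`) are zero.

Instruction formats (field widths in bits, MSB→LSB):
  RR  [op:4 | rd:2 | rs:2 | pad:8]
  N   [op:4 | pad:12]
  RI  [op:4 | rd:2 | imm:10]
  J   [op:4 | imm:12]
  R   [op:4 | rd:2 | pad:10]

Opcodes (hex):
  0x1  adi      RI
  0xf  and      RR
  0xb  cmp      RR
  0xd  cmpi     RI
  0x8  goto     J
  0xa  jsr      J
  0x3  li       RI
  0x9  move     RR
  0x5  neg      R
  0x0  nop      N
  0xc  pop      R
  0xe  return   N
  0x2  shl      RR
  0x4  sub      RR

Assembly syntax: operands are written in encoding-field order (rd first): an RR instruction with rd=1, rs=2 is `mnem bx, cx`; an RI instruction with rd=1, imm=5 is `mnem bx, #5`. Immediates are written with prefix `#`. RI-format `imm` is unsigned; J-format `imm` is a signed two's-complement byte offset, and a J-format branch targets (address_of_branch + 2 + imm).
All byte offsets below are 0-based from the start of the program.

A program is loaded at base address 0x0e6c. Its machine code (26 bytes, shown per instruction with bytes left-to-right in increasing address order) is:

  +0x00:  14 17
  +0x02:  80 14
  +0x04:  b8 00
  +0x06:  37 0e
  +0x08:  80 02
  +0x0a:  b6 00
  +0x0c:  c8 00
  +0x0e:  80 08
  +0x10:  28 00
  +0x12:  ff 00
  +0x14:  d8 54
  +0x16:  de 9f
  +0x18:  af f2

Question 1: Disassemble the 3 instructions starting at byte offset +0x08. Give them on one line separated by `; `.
[08] 80 02 → 0x8002
  opcode bits[15:12]=0x8: goto/J
  imm@[11:0]=0x2 ⇒ #2
[0a] b6 00 → 0xb600
  opcode bits[15:12]=0xb: cmp/RR
  rd@[11:10]=0x1 ⇒ bx
  rs@[9:8]=0x2 ⇒ cx
[0c] c8 00 → 0xc800
  opcode bits[15:12]=0xc: pop/R
  rd@[11:10]=0x2 ⇒ cx

goto #2; cmp bx, cx; pop cx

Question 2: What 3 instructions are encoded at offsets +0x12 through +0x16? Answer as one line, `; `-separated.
and dx, dx; cmpi cx, #84; cmpi dx, #671

@+12  big-endian(ff 00) = 0xff00
  opcode bits[15:12]=0xf: and/RR
  rd: (w>>10)&0x3=0x3 → dx
  rs: (w>>8)&0x3=0x3 → dx
@+14  big-endian(d8 54) = 0xd854
  opcode bits[15:12]=0xd: cmpi/RI
  rd: (w>>10)&0x3=0x2 → cx
  imm: (w>>0)&0x3ff=0x54 → #84
@+16  big-endian(de 9f) = 0xde9f
  opcode bits[15:12]=0xd: cmpi/RI
  rd: (w>>10)&0x3=0x3 → dx
  imm: (w>>0)&0x3ff=0x29f → #671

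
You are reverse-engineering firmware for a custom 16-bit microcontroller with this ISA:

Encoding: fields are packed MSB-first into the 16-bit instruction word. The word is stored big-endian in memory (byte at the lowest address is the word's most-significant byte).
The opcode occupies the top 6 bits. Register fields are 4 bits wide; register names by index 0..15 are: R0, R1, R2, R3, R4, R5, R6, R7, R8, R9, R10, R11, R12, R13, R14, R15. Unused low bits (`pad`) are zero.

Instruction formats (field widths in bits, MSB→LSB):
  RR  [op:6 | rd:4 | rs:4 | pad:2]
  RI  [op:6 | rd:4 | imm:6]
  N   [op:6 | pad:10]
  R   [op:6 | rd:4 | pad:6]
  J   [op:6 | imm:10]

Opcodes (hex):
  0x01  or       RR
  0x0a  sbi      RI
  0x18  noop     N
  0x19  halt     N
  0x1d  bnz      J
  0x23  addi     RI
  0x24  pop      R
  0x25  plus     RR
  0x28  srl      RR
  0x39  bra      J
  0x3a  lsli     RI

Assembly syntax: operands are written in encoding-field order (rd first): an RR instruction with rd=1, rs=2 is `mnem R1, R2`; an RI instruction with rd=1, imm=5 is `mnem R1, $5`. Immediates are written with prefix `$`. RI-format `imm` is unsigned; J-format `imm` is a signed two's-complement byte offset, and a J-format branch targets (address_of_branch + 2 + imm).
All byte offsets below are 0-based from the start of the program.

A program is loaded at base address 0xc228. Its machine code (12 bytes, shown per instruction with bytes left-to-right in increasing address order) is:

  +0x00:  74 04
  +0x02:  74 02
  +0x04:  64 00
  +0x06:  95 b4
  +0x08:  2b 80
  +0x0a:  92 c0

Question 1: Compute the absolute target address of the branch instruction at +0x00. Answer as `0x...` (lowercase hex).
[00] 74 04 → 0x7404
  op=0x7404>>10=0x1d ⇒ bnz (J)
  imm: (w>>0)&0x3ff=0x4 → $4
  target = base 0xc228 + off 0x00 + 2 + imm 4 = 0xc22e

0xc22e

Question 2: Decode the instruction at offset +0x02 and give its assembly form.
+0x02: 74 02 ⇒ word 0x7402 (big)
  top 6b → 0x1d → bnz [J]
  imm: (w>>0)&0x3ff=0x2 → $2

bnz $2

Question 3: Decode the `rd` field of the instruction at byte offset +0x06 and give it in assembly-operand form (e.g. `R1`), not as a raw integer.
R6

off 0x06: read 95 b4 as big → 0x95b4
  top 6b → 0x25 → plus [RR]
  rd: (w>>6)&0xf=0x6 → R6
  rs: (w>>2)&0xf=0xd → R13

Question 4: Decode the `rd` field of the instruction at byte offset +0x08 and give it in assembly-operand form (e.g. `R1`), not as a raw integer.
+0x08: 2b 80 ⇒ word 0x2b80 (big)
  opcode bits[15:10]=0xa: sbi/RI
  rd: (w>>6)&0xf=0xe → R14
  imm: (w>>0)&0x3f=0x0 → $0

R14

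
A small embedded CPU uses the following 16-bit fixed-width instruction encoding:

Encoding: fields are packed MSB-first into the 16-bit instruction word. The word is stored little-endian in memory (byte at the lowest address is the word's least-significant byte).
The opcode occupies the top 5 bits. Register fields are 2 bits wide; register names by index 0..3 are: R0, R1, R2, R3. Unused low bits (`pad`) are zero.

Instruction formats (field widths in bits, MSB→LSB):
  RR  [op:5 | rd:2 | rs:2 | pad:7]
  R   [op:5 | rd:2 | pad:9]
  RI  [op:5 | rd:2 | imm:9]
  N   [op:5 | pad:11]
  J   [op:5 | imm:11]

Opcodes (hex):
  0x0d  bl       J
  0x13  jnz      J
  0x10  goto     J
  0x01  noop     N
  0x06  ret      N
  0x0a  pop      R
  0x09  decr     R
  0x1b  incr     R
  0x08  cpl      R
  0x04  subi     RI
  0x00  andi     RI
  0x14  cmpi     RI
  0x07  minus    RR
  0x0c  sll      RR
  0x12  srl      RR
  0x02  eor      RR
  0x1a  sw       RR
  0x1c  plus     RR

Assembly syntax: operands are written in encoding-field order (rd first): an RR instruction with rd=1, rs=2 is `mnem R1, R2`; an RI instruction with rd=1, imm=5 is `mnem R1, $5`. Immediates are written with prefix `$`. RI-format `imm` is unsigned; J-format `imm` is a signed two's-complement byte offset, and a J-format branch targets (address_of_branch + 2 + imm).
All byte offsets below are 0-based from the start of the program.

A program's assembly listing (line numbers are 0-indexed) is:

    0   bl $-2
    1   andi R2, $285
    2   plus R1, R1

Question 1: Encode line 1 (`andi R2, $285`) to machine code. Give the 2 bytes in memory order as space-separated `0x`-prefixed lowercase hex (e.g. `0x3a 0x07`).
0x1d 0x05

L1: andi op=0x0:5|rd=2:2|imm=285:9 ⇒ 0x051d ⇒ little 1d 05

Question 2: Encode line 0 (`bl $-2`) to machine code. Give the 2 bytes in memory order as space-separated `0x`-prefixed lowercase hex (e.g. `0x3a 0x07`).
0. bl fields op=0xd:5|imm=-2:11 → word 6ffeh → fe 6f

0xfe 0x6f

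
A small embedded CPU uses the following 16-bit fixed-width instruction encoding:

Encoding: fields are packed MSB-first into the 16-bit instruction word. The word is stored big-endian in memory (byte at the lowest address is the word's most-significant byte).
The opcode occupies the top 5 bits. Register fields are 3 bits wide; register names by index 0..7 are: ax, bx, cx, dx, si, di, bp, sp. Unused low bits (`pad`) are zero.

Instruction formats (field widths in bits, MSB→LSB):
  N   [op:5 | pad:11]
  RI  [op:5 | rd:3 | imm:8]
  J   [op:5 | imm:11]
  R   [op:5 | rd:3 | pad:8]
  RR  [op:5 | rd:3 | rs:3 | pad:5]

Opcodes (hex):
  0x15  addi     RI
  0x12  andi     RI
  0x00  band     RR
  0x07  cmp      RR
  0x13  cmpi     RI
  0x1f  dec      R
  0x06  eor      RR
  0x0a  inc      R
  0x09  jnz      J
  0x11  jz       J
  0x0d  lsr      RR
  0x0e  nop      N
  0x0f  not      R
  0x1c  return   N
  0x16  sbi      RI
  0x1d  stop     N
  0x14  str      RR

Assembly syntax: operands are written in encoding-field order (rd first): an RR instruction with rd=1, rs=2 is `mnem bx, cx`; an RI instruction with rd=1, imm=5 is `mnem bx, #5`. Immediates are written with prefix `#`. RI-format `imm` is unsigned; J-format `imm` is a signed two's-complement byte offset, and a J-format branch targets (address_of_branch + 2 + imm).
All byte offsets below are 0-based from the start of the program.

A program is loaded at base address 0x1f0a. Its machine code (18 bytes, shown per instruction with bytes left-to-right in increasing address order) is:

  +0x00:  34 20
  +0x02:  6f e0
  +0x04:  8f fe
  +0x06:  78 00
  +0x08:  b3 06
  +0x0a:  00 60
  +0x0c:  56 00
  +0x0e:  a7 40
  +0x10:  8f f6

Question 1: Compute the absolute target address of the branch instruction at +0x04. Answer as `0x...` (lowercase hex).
[04] 8f fe → 0x8ffe
  opcode bits[15:11]=0x11: jz/J
  [10:0] imm=2046 (s11→-2) = #-2
  target = base 0x1f0a + off 0x04 + 2 + imm -2 = 0x1f0e

0x1f0e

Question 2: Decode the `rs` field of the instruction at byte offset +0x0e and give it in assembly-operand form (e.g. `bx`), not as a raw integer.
+0x0e: a7 40 ⇒ word 0xa740 (big)
  top 5b → 0x14 → str [RR]
  rd@[10:8]=0x7 ⇒ sp
  rs@[7:5]=0x2 ⇒ cx

cx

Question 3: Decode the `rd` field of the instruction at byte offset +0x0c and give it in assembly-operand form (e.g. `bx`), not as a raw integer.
bp

@+0c  big-endian(56 00) = 0x5600
  top 5b → 0xa → inc [R]
  rd@[10:8]=0x6 ⇒ bp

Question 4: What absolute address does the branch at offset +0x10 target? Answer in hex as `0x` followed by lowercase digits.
off 0x10: read 8f f6 as big → 0x8ff6
  top 5b → 0x11 → jz [J]
  [10:0] imm=2038 (s11→-10) = #-10
  target = base 0x1f0a + off 0x10 + 2 + imm -10 = 0x1f12

0x1f12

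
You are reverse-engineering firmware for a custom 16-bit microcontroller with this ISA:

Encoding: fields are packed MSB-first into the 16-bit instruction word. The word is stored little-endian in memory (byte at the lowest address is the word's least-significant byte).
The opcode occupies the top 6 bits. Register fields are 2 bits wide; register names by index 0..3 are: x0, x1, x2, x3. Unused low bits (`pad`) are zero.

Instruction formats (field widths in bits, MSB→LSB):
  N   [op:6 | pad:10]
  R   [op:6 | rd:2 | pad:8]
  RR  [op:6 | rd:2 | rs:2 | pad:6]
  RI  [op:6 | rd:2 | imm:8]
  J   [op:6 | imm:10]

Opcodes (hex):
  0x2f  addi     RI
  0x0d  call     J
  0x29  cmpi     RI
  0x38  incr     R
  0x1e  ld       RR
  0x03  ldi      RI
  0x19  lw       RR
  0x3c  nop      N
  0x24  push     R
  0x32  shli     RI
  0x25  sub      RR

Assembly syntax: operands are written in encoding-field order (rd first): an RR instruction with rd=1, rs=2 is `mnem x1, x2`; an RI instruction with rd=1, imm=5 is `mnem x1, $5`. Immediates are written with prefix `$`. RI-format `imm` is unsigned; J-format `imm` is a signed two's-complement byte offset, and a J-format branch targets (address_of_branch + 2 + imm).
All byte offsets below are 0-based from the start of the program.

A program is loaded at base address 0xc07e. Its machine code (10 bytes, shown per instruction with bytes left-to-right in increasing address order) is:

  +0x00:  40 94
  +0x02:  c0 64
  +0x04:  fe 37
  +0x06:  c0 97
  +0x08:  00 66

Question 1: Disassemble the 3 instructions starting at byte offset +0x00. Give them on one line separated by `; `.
sub x0, x1; lw x0, x3; call $-2

[00] 40 94 → 0x9440
  op=0x9440>>10=0x25 ⇒ sub (RR)
  [9:8] rd=0 = x0
  [7:6] rs=1 = x1
[02] c0 64 → 0x64c0
  op=0x64c0>>10=0x19 ⇒ lw (RR)
  [9:8] rd=0 = x0
  [7:6] rs=3 = x3
[04] fe 37 → 0x37fe
  op=0x37fe>>10=0xd ⇒ call (J)
  [9:0] imm=1022 (s10→-2) = $-2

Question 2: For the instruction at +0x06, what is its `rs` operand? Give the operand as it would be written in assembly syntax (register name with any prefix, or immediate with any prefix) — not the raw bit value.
x3

@+06  little-endian(c0 97) = 0x97c0
  op=0x97c0>>10=0x25 ⇒ sub (RR)
  [9:8] rd=3 = x3
  [7:6] rs=3 = x3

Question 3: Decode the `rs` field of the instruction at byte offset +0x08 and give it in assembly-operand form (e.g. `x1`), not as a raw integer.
@+08  little-endian(00 66) = 0x6600
  opcode bits[15:10]=0x19: lw/RR
  rd: (w>>8)&0x3=0x2 → x2
  rs: (w>>6)&0x3=0x0 → x0

x0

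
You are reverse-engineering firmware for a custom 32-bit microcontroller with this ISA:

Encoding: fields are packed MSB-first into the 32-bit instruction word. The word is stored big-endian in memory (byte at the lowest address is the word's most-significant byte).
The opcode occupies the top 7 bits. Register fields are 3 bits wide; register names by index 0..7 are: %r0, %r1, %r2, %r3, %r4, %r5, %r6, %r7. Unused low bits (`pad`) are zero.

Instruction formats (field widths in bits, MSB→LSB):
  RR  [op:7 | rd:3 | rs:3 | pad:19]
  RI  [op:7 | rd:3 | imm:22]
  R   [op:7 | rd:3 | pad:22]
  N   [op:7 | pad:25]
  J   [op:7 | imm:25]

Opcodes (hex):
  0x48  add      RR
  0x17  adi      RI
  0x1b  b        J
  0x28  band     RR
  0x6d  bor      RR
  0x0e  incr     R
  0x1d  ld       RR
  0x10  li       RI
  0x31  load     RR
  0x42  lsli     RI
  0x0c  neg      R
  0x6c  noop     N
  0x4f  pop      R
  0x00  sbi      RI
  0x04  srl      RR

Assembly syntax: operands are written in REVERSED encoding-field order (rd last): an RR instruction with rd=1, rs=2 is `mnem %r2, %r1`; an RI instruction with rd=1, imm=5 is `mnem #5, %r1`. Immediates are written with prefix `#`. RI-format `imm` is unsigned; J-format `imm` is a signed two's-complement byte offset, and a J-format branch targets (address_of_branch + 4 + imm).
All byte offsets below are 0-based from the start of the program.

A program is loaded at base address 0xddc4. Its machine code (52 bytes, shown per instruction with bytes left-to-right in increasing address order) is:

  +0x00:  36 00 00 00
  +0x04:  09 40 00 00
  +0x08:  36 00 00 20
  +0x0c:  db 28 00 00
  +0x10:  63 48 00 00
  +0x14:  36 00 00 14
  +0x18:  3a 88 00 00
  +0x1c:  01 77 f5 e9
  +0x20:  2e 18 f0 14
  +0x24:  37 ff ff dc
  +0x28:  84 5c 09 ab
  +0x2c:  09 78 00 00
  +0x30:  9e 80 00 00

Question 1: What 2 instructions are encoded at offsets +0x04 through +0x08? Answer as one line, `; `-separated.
srl %r0, %r5; b #32

off 0x04: read 09 40 00 00 as big → 0x09400000
  top 7b → 0x4 → srl [RR]
  [24:22] rd=5 = %r5
  [21:19] rs=0 = %r0
off 0x08: read 36 00 00 20 as big → 0x36000020
  top 7b → 0x1b → b [J]
  [24:0] imm=32 = #32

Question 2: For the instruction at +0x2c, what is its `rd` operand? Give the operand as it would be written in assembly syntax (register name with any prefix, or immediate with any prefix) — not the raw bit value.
%r5

[2c] 09 78 00 00 → 0x09780000
  opcode bits[31:25]=0x4: srl/RR
  rd@[24:22]=0x5 ⇒ %r5
  rs@[21:19]=0x7 ⇒ %r7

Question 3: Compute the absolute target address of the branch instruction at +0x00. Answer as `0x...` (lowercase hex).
+0x00: 36 00 00 00 ⇒ word 0x36000000 (big)
  opcode bits[31:25]=0x1b: b/J
  [24:0] imm=0 = #0
  target = base 0xddc4 + off 0x00 + 4 + imm 0 = 0xddc8

0xddc8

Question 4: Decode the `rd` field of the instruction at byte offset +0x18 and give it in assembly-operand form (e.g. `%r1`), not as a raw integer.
%r2

@+18  big-endian(3a 88 00 00) = 0x3a880000
  op=0x3a880000>>25=0x1d ⇒ ld (RR)
  rd: (w>>22)&0x7=0x2 → %r2
  rs: (w>>19)&0x7=0x1 → %r1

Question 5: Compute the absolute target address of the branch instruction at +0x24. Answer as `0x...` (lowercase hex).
off 0x24: read 37 ff ff dc as big → 0x37ffffdc
  op=0x37ffffdc>>25=0x1b ⇒ b (J)
  imm: (w>>0)&0x1ffffff=0x1ffffdc (s25→-36) → #-36
  target = base 0xddc4 + off 0x24 + 4 + imm -36 = 0xddc8

0xddc8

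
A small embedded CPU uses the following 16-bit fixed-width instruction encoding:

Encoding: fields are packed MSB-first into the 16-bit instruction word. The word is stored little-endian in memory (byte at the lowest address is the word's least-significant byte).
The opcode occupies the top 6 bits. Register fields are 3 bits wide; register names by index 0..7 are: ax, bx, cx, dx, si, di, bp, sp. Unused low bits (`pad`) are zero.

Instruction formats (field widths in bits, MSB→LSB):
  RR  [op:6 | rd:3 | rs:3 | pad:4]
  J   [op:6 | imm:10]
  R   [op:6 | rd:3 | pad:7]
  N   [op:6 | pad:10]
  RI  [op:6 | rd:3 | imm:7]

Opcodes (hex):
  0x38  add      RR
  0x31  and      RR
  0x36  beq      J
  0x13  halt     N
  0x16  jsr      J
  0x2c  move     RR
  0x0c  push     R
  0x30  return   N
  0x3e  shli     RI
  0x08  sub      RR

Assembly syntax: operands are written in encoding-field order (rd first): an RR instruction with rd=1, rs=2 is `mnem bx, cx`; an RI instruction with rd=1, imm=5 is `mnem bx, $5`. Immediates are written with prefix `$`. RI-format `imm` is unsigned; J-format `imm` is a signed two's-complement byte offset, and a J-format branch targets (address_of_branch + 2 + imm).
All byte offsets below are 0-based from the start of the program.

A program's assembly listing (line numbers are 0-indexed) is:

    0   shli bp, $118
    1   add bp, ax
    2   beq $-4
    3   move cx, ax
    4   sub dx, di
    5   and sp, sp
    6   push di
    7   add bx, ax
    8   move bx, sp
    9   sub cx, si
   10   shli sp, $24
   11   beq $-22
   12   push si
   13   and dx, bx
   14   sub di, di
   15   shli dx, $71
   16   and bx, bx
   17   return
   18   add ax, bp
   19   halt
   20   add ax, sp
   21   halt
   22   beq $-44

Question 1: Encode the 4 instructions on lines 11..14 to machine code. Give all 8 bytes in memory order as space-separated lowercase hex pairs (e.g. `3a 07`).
11. beq fields op=0x36:6|imm=-22:10 → word dbeah → ea db
12. push fields op=0xc:6|rd=4:3|pad=0:7 → word 3200h → 00 32
13. and fields op=0x31:6|rd=3:3|rs=1:3|pad=0:4 → word c590h → 90 c5
14. sub fields op=0x8:6|rd=5:3|rs=5:3|pad=0:4 → word 22d0h → d0 22

ea db 00 32 90 c5 d0 22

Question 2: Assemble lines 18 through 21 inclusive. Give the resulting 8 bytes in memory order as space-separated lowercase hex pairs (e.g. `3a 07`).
60 e0 00 4c 70 e0 00 4c

line 18 (add): pack op=0x38:6|rd=0:3|rs=6:3|pad=0:4 = 0xe060; little→ 60 e0
line 19 (halt): pack op=0x13:6|pad=0:10 = 0x4c00; little→ 00 4c
line 20 (add): pack op=0x38:6|rd=0:3|rs=7:3|pad=0:4 = 0xe070; little→ 70 e0
line 21 (halt): pack op=0x13:6|pad=0:10 = 0x4c00; little→ 00 4c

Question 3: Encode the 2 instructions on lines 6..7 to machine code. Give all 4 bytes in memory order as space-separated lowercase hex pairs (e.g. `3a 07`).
80 32 80 e0

L6: push op=0xc:6|rd=5:3|pad=0:7 ⇒ 0x3280 ⇒ little 80 32
L7: add op=0x38:6|rd=1:3|rs=0:3|pad=0:4 ⇒ 0xe080 ⇒ little 80 e0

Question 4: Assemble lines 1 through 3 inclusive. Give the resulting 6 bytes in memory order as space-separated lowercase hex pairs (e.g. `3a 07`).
L1: add op=0x38:6|rd=6:3|rs=0:3|pad=0:4 ⇒ 0xe300 ⇒ little 00 e3
L2: beq op=0x36:6|imm=-4:10 ⇒ 0xdbfc ⇒ little fc db
L3: move op=0x2c:6|rd=2:3|rs=0:3|pad=0:4 ⇒ 0xb100 ⇒ little 00 b1

00 e3 fc db 00 b1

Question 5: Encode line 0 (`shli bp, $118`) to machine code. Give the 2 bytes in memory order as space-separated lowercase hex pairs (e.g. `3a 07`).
line 0 (shli): pack op=0x3e:6|rd=6:3|imm=118:7 = 0xfb76; little→ 76 fb

76 fb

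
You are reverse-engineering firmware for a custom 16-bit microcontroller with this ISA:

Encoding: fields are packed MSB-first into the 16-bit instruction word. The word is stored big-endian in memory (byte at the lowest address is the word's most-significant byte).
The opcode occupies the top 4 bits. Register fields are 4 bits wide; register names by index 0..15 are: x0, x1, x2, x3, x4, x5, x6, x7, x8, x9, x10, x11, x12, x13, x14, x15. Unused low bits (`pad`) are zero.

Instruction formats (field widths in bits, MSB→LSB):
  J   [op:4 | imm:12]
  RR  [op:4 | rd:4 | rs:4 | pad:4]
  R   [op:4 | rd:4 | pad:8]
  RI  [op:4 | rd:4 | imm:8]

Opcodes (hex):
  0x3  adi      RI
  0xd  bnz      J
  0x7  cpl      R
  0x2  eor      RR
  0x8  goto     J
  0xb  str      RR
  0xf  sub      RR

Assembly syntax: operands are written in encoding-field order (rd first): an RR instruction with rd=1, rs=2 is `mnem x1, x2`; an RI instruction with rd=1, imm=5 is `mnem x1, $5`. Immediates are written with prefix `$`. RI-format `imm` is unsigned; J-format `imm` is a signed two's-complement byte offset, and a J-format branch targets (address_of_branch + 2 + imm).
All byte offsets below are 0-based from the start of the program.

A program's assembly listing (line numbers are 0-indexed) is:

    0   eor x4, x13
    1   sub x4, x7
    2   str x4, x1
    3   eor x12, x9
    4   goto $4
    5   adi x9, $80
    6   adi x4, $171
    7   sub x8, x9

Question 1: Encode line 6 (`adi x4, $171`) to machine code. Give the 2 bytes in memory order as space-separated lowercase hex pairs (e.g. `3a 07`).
line 6 (adi): pack op=0x3:4|rd=4:4|imm=171:8 = 0x34ab; big→ 34 ab

34 ab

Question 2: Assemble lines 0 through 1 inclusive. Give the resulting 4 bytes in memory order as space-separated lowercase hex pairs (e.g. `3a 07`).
24 d0 f4 70

line 0 (eor): pack op=0x2:4|rd=4:4|rs=13:4|pad=0:4 = 0x24d0; big→ 24 d0
line 1 (sub): pack op=0xf:4|rd=4:4|rs=7:4|pad=0:4 = 0xf470; big→ f4 70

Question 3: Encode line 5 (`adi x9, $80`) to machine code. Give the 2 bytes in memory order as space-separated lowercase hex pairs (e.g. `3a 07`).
39 50

line 5 (adi): pack op=0x3:4|rd=9:4|imm=80:8 = 0x3950; big→ 39 50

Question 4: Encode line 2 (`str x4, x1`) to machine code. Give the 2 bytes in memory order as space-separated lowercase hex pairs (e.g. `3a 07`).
2. str fields op=0xb:4|rd=4:4|rs=1:4|pad=0:4 → word b410h → b4 10

b4 10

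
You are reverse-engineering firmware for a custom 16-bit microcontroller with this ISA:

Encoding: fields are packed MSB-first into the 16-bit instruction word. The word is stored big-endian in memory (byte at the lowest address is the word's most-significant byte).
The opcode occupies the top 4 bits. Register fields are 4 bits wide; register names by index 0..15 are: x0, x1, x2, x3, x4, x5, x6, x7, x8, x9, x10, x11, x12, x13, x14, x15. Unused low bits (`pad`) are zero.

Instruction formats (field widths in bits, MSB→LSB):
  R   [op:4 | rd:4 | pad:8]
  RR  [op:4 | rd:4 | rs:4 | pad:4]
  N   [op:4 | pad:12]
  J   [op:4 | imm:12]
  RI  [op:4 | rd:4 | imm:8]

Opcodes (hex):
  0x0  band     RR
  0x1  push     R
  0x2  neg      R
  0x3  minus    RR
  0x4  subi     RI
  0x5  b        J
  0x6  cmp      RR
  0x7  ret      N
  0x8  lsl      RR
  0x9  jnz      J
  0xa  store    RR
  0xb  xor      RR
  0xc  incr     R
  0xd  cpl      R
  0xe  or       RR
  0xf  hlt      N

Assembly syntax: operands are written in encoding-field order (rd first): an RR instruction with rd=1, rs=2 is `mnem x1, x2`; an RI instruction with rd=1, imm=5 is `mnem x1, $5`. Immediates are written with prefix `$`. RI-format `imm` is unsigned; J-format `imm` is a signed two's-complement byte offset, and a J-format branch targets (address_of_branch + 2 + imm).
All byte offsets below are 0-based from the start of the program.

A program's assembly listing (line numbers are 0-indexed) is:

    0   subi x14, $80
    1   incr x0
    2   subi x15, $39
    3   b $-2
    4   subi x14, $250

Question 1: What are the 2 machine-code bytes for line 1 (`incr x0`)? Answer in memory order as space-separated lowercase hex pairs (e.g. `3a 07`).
1. incr fields op=0xc:4|rd=0:4|pad=0:8 → word c000h → c0 00

c0 00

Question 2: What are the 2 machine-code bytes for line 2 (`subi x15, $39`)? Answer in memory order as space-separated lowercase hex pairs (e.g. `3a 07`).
2. subi fields op=0x4:4|rd=15:4|imm=39:8 → word 4f27h → 4f 27

4f 27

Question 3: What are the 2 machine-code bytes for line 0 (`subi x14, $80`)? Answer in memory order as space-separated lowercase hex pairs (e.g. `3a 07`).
0. subi fields op=0x4:4|rd=14:4|imm=80:8 → word 4e50h → 4e 50

4e 50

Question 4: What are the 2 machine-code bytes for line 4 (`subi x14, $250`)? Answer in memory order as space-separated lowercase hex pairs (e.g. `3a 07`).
4. subi fields op=0x4:4|rd=14:4|imm=250:8 → word 4efah → 4e fa

4e fa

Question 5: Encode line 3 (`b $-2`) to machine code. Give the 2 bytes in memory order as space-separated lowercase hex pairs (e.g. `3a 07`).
5f fe

line 3 (b): pack op=0x5:4|imm=-2:12 = 0x5ffe; big→ 5f fe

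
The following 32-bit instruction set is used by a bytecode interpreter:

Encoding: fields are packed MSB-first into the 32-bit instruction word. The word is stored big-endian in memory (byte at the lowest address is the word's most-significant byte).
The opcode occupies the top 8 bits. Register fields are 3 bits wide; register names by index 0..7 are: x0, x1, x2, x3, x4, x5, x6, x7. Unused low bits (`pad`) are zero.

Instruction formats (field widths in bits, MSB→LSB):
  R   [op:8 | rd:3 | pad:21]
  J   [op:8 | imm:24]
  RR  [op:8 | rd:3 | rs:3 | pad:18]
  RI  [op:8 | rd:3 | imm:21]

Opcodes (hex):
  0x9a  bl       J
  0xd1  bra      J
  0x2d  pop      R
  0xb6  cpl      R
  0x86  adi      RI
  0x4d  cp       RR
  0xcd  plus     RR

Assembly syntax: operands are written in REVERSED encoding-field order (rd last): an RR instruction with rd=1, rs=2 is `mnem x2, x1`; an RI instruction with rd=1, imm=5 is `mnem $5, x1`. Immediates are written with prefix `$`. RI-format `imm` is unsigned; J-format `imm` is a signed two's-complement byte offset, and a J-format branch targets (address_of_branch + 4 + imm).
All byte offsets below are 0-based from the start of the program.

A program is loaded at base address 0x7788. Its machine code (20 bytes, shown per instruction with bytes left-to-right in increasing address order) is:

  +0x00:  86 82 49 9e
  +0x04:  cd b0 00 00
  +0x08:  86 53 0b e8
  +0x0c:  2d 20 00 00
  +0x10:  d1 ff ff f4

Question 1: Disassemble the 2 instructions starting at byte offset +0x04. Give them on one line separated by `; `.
plus x4, x5; adi $1248232, x2

+0x04: cd b0 00 00 ⇒ word 0xcdb00000 (big)
  top 8b → 0xcd → plus [RR]
  rd: (w>>21)&0x7=0x5 → x5
  rs: (w>>18)&0x7=0x4 → x4
+0x08: 86 53 0b e8 ⇒ word 0x86530be8 (big)
  top 8b → 0x86 → adi [RI]
  rd: (w>>21)&0x7=0x2 → x2
  imm: (w>>0)&0x1fffff=0x130be8 → $1248232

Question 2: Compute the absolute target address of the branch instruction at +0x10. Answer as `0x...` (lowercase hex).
0x7790

off 0x10: read d1 ff ff f4 as big → 0xd1fffff4
  top 8b → 0xd1 → bra [J]
  imm: (w>>0)&0xffffff=0xfffff4 (s24→-12) → $-12
  target = base 0x7788 + off 0x10 + 4 + imm -12 = 0x7790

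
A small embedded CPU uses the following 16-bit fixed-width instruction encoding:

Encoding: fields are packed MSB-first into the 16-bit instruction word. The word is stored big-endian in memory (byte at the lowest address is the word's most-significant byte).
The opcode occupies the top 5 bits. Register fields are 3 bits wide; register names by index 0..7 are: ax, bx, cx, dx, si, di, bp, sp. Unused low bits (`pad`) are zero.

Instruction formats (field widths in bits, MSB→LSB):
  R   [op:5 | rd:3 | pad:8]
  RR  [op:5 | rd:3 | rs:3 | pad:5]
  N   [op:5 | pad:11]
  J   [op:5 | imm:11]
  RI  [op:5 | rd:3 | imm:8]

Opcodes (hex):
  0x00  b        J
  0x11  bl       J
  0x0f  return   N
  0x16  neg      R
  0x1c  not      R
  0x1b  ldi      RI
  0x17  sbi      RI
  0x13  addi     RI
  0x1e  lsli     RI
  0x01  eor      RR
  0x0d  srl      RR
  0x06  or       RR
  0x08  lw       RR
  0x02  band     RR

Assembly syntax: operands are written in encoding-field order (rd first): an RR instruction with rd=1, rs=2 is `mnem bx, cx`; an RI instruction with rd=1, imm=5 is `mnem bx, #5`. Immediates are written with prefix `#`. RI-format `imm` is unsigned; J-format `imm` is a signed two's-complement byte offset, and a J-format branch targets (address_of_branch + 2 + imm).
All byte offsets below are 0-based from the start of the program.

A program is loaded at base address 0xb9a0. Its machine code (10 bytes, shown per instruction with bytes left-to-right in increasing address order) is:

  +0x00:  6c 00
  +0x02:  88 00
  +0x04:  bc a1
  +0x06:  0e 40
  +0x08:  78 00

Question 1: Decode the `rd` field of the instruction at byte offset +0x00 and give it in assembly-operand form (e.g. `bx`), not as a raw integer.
si

+0x00: 6c 00 ⇒ word 0x6c00 (big)
  opcode bits[15:11]=0xd: srl/RR
  [10:8] rd=4 = si
  [7:5] rs=0 = ax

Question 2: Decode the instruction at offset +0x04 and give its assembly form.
+0x04: bc a1 ⇒ word 0xbca1 (big)
  top 5b → 0x17 → sbi [RI]
  rd@[10:8]=0x4 ⇒ si
  imm@[7:0]=0xa1 ⇒ #161

sbi si, #161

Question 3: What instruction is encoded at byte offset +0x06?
eor bp, cx

[06] 0e 40 → 0x0e40
  opcode bits[15:11]=0x1: eor/RR
  rd: (w>>8)&0x7=0x6 → bp
  rs: (w>>5)&0x7=0x2 → cx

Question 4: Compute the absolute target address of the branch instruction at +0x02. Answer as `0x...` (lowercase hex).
[02] 88 00 → 0x8800
  top 5b → 0x11 → bl [J]
  imm@[10:0]=0x0 ⇒ #0
  target = base 0xb9a0 + off 0x02 + 2 + imm 0 = 0xb9a4

0xb9a4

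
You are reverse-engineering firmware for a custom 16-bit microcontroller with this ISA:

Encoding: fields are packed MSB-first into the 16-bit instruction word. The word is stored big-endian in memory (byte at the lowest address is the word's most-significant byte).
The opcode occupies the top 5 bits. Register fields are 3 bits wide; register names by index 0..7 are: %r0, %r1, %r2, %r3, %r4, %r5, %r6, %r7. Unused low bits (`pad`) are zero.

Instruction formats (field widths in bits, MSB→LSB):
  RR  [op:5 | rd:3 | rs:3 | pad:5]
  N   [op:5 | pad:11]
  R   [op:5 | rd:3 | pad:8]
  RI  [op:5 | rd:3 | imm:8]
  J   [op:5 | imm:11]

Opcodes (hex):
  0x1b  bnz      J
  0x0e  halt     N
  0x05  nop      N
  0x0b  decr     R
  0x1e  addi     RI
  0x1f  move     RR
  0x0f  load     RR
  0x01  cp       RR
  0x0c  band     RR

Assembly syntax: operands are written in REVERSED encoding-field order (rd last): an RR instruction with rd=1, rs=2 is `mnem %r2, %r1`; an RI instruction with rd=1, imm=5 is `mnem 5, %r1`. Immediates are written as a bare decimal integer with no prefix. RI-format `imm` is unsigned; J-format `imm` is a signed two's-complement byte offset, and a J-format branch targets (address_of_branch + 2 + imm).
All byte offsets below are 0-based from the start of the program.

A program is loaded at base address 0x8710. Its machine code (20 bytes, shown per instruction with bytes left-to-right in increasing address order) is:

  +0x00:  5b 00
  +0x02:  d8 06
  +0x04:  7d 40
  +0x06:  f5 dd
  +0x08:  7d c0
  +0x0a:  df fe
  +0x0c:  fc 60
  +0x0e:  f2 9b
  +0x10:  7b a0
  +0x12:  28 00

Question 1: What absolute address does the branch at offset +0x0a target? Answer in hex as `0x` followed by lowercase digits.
0x871a

off 0x0a: read df fe as big → 0xdffe
  op=0xdffe>>11=0x1b ⇒ bnz (J)
  imm@[10:0]=0x7fe (s11→-2) ⇒ -2
  target = base 0x8710 + off 0x0a + 2 + imm -2 = 0x871a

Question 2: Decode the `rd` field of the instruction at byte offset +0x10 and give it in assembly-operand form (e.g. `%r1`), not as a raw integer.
%r3

off 0x10: read 7b a0 as big → 0x7ba0
  top 5b → 0xf → load [RR]
  rd: (w>>8)&0x7=0x3 → %r3
  rs: (w>>5)&0x7=0x5 → %r5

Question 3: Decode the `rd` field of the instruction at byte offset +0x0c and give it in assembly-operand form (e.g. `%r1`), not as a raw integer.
off 0x0c: read fc 60 as big → 0xfc60
  opcode bits[15:11]=0x1f: move/RR
  rd@[10:8]=0x4 ⇒ %r4
  rs@[7:5]=0x3 ⇒ %r3

%r4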